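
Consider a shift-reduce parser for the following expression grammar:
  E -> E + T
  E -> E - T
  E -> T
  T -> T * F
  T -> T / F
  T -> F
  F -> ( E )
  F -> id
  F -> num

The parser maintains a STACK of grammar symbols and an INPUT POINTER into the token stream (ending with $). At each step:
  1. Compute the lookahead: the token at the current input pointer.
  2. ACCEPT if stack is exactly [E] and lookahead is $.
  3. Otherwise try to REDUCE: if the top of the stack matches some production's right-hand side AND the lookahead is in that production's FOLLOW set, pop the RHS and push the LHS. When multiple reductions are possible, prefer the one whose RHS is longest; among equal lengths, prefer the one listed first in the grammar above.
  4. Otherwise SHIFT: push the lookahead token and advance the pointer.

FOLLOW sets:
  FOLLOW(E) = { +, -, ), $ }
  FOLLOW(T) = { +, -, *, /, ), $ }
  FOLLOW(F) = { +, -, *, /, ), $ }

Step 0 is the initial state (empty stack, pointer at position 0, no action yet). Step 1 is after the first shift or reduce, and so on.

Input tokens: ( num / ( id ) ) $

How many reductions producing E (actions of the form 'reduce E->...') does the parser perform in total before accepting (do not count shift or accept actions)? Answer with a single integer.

Step 1: shift (. Stack=[(] ptr=1 lookahead=num remaining=[num / ( id ) ) $]
Step 2: shift num. Stack=[( num] ptr=2 lookahead=/ remaining=[/ ( id ) ) $]
Step 3: reduce F->num. Stack=[( F] ptr=2 lookahead=/ remaining=[/ ( id ) ) $]
Step 4: reduce T->F. Stack=[( T] ptr=2 lookahead=/ remaining=[/ ( id ) ) $]
Step 5: shift /. Stack=[( T /] ptr=3 lookahead=( remaining=[( id ) ) $]
Step 6: shift (. Stack=[( T / (] ptr=4 lookahead=id remaining=[id ) ) $]
Step 7: shift id. Stack=[( T / ( id] ptr=5 lookahead=) remaining=[) ) $]
Step 8: reduce F->id. Stack=[( T / ( F] ptr=5 lookahead=) remaining=[) ) $]
Step 9: reduce T->F. Stack=[( T / ( T] ptr=5 lookahead=) remaining=[) ) $]
Step 10: reduce E->T. Stack=[( T / ( E] ptr=5 lookahead=) remaining=[) ) $]
Step 11: shift ). Stack=[( T / ( E )] ptr=6 lookahead=) remaining=[) $]
Step 12: reduce F->( E ). Stack=[( T / F] ptr=6 lookahead=) remaining=[) $]
Step 13: reduce T->T / F. Stack=[( T] ptr=6 lookahead=) remaining=[) $]
Step 14: reduce E->T. Stack=[( E] ptr=6 lookahead=) remaining=[) $]
Step 15: shift ). Stack=[( E )] ptr=7 lookahead=$ remaining=[$]
Step 16: reduce F->( E ). Stack=[F] ptr=7 lookahead=$ remaining=[$]
Step 17: reduce T->F. Stack=[T] ptr=7 lookahead=$ remaining=[$]
Step 18: reduce E->T. Stack=[E] ptr=7 lookahead=$ remaining=[$]
Step 19: accept. Stack=[E] ptr=7 lookahead=$ remaining=[$]

Answer: 3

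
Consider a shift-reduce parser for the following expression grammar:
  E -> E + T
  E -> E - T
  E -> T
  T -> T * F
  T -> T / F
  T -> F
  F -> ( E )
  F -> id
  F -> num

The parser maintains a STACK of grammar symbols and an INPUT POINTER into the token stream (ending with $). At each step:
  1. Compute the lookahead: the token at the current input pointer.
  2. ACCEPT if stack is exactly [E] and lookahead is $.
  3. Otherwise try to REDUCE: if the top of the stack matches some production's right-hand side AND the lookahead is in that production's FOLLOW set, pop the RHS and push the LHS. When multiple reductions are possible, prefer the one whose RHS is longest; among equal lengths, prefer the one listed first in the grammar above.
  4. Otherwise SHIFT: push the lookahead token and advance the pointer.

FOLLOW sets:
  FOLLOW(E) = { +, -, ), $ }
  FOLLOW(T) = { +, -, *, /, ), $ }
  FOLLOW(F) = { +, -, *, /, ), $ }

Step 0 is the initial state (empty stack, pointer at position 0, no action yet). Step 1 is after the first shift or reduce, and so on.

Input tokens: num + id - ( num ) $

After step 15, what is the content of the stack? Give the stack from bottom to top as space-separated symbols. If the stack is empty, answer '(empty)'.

Answer: E - ( E

Derivation:
Step 1: shift num. Stack=[num] ptr=1 lookahead=+ remaining=[+ id - ( num ) $]
Step 2: reduce F->num. Stack=[F] ptr=1 lookahead=+ remaining=[+ id - ( num ) $]
Step 3: reduce T->F. Stack=[T] ptr=1 lookahead=+ remaining=[+ id - ( num ) $]
Step 4: reduce E->T. Stack=[E] ptr=1 lookahead=+ remaining=[+ id - ( num ) $]
Step 5: shift +. Stack=[E +] ptr=2 lookahead=id remaining=[id - ( num ) $]
Step 6: shift id. Stack=[E + id] ptr=3 lookahead=- remaining=[- ( num ) $]
Step 7: reduce F->id. Stack=[E + F] ptr=3 lookahead=- remaining=[- ( num ) $]
Step 8: reduce T->F. Stack=[E + T] ptr=3 lookahead=- remaining=[- ( num ) $]
Step 9: reduce E->E + T. Stack=[E] ptr=3 lookahead=- remaining=[- ( num ) $]
Step 10: shift -. Stack=[E -] ptr=4 lookahead=( remaining=[( num ) $]
Step 11: shift (. Stack=[E - (] ptr=5 lookahead=num remaining=[num ) $]
Step 12: shift num. Stack=[E - ( num] ptr=6 lookahead=) remaining=[) $]
Step 13: reduce F->num. Stack=[E - ( F] ptr=6 lookahead=) remaining=[) $]
Step 14: reduce T->F. Stack=[E - ( T] ptr=6 lookahead=) remaining=[) $]
Step 15: reduce E->T. Stack=[E - ( E] ptr=6 lookahead=) remaining=[) $]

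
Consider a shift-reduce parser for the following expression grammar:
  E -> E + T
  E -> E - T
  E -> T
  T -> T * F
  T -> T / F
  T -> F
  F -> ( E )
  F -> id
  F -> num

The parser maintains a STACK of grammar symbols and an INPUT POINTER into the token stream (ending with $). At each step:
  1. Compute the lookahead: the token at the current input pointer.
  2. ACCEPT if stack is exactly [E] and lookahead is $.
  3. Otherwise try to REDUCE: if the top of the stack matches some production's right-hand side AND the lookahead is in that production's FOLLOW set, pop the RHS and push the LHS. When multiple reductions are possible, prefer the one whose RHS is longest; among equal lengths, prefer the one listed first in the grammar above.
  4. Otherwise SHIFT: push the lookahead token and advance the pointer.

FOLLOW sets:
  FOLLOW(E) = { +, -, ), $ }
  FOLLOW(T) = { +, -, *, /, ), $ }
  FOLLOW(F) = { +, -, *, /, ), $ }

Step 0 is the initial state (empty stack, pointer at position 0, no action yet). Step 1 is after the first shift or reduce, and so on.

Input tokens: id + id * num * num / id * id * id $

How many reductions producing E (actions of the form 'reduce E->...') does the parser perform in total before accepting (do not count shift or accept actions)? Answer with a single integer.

Step 1: shift id. Stack=[id] ptr=1 lookahead=+ remaining=[+ id * num * num / id * id * id $]
Step 2: reduce F->id. Stack=[F] ptr=1 lookahead=+ remaining=[+ id * num * num / id * id * id $]
Step 3: reduce T->F. Stack=[T] ptr=1 lookahead=+ remaining=[+ id * num * num / id * id * id $]
Step 4: reduce E->T. Stack=[E] ptr=1 lookahead=+ remaining=[+ id * num * num / id * id * id $]
Step 5: shift +. Stack=[E +] ptr=2 lookahead=id remaining=[id * num * num / id * id * id $]
Step 6: shift id. Stack=[E + id] ptr=3 lookahead=* remaining=[* num * num / id * id * id $]
Step 7: reduce F->id. Stack=[E + F] ptr=3 lookahead=* remaining=[* num * num / id * id * id $]
Step 8: reduce T->F. Stack=[E + T] ptr=3 lookahead=* remaining=[* num * num / id * id * id $]
Step 9: shift *. Stack=[E + T *] ptr=4 lookahead=num remaining=[num * num / id * id * id $]
Step 10: shift num. Stack=[E + T * num] ptr=5 lookahead=* remaining=[* num / id * id * id $]
Step 11: reduce F->num. Stack=[E + T * F] ptr=5 lookahead=* remaining=[* num / id * id * id $]
Step 12: reduce T->T * F. Stack=[E + T] ptr=5 lookahead=* remaining=[* num / id * id * id $]
Step 13: shift *. Stack=[E + T *] ptr=6 lookahead=num remaining=[num / id * id * id $]
Step 14: shift num. Stack=[E + T * num] ptr=7 lookahead=/ remaining=[/ id * id * id $]
Step 15: reduce F->num. Stack=[E + T * F] ptr=7 lookahead=/ remaining=[/ id * id * id $]
Step 16: reduce T->T * F. Stack=[E + T] ptr=7 lookahead=/ remaining=[/ id * id * id $]
Step 17: shift /. Stack=[E + T /] ptr=8 lookahead=id remaining=[id * id * id $]
Step 18: shift id. Stack=[E + T / id] ptr=9 lookahead=* remaining=[* id * id $]
Step 19: reduce F->id. Stack=[E + T / F] ptr=9 lookahead=* remaining=[* id * id $]
Step 20: reduce T->T / F. Stack=[E + T] ptr=9 lookahead=* remaining=[* id * id $]
Step 21: shift *. Stack=[E + T *] ptr=10 lookahead=id remaining=[id * id $]
Step 22: shift id. Stack=[E + T * id] ptr=11 lookahead=* remaining=[* id $]
Step 23: reduce F->id. Stack=[E + T * F] ptr=11 lookahead=* remaining=[* id $]
Step 24: reduce T->T * F. Stack=[E + T] ptr=11 lookahead=* remaining=[* id $]
Step 25: shift *. Stack=[E + T *] ptr=12 lookahead=id remaining=[id $]
Step 26: shift id. Stack=[E + T * id] ptr=13 lookahead=$ remaining=[$]
Step 27: reduce F->id. Stack=[E + T * F] ptr=13 lookahead=$ remaining=[$]
Step 28: reduce T->T * F. Stack=[E + T] ptr=13 lookahead=$ remaining=[$]
Step 29: reduce E->E + T. Stack=[E] ptr=13 lookahead=$ remaining=[$]
Step 30: accept. Stack=[E] ptr=13 lookahead=$ remaining=[$]

Answer: 2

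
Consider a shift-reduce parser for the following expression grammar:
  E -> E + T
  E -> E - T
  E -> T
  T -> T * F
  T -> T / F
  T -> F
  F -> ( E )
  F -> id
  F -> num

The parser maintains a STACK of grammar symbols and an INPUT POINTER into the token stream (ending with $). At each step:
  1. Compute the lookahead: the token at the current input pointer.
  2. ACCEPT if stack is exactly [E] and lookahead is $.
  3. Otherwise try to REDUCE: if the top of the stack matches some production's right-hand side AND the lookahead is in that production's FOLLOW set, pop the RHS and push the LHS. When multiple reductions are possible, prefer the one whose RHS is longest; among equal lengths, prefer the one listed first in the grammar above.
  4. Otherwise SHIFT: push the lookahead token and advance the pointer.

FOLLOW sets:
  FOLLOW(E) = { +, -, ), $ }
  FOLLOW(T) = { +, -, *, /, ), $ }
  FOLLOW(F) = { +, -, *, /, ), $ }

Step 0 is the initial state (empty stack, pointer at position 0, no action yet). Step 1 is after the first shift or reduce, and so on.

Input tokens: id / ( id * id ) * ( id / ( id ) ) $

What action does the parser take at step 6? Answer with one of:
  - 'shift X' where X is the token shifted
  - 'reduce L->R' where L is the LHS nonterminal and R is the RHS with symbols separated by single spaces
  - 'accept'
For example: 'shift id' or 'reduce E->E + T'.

Step 1: shift id. Stack=[id] ptr=1 lookahead=/ remaining=[/ ( id * id ) * ( id / ( id ) ) $]
Step 2: reduce F->id. Stack=[F] ptr=1 lookahead=/ remaining=[/ ( id * id ) * ( id / ( id ) ) $]
Step 3: reduce T->F. Stack=[T] ptr=1 lookahead=/ remaining=[/ ( id * id ) * ( id / ( id ) ) $]
Step 4: shift /. Stack=[T /] ptr=2 lookahead=( remaining=[( id * id ) * ( id / ( id ) ) $]
Step 5: shift (. Stack=[T / (] ptr=3 lookahead=id remaining=[id * id ) * ( id / ( id ) ) $]
Step 6: shift id. Stack=[T / ( id] ptr=4 lookahead=* remaining=[* id ) * ( id / ( id ) ) $]

Answer: shift id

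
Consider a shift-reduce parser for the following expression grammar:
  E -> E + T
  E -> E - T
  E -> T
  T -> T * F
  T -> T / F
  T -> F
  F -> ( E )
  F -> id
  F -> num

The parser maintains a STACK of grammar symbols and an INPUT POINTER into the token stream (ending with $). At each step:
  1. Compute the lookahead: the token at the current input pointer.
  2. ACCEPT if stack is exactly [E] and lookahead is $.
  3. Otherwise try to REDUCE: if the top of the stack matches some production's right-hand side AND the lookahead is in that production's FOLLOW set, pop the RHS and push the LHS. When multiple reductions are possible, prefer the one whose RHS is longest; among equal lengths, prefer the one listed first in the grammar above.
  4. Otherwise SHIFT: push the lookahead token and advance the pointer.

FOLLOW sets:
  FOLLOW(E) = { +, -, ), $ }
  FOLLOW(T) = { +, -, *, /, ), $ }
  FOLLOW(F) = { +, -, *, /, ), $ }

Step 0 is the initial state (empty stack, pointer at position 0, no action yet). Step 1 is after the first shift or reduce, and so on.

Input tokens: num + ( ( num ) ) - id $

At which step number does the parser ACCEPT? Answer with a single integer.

Answer: 25

Derivation:
Step 1: shift num. Stack=[num] ptr=1 lookahead=+ remaining=[+ ( ( num ) ) - id $]
Step 2: reduce F->num. Stack=[F] ptr=1 lookahead=+ remaining=[+ ( ( num ) ) - id $]
Step 3: reduce T->F. Stack=[T] ptr=1 lookahead=+ remaining=[+ ( ( num ) ) - id $]
Step 4: reduce E->T. Stack=[E] ptr=1 lookahead=+ remaining=[+ ( ( num ) ) - id $]
Step 5: shift +. Stack=[E +] ptr=2 lookahead=( remaining=[( ( num ) ) - id $]
Step 6: shift (. Stack=[E + (] ptr=3 lookahead=( remaining=[( num ) ) - id $]
Step 7: shift (. Stack=[E + ( (] ptr=4 lookahead=num remaining=[num ) ) - id $]
Step 8: shift num. Stack=[E + ( ( num] ptr=5 lookahead=) remaining=[) ) - id $]
Step 9: reduce F->num. Stack=[E + ( ( F] ptr=5 lookahead=) remaining=[) ) - id $]
Step 10: reduce T->F. Stack=[E + ( ( T] ptr=5 lookahead=) remaining=[) ) - id $]
Step 11: reduce E->T. Stack=[E + ( ( E] ptr=5 lookahead=) remaining=[) ) - id $]
Step 12: shift ). Stack=[E + ( ( E )] ptr=6 lookahead=) remaining=[) - id $]
Step 13: reduce F->( E ). Stack=[E + ( F] ptr=6 lookahead=) remaining=[) - id $]
Step 14: reduce T->F. Stack=[E + ( T] ptr=6 lookahead=) remaining=[) - id $]
Step 15: reduce E->T. Stack=[E + ( E] ptr=6 lookahead=) remaining=[) - id $]
Step 16: shift ). Stack=[E + ( E )] ptr=7 lookahead=- remaining=[- id $]
Step 17: reduce F->( E ). Stack=[E + F] ptr=7 lookahead=- remaining=[- id $]
Step 18: reduce T->F. Stack=[E + T] ptr=7 lookahead=- remaining=[- id $]
Step 19: reduce E->E + T. Stack=[E] ptr=7 lookahead=- remaining=[- id $]
Step 20: shift -. Stack=[E -] ptr=8 lookahead=id remaining=[id $]
Step 21: shift id. Stack=[E - id] ptr=9 lookahead=$ remaining=[$]
Step 22: reduce F->id. Stack=[E - F] ptr=9 lookahead=$ remaining=[$]
Step 23: reduce T->F. Stack=[E - T] ptr=9 lookahead=$ remaining=[$]
Step 24: reduce E->E - T. Stack=[E] ptr=9 lookahead=$ remaining=[$]
Step 25: accept. Stack=[E] ptr=9 lookahead=$ remaining=[$]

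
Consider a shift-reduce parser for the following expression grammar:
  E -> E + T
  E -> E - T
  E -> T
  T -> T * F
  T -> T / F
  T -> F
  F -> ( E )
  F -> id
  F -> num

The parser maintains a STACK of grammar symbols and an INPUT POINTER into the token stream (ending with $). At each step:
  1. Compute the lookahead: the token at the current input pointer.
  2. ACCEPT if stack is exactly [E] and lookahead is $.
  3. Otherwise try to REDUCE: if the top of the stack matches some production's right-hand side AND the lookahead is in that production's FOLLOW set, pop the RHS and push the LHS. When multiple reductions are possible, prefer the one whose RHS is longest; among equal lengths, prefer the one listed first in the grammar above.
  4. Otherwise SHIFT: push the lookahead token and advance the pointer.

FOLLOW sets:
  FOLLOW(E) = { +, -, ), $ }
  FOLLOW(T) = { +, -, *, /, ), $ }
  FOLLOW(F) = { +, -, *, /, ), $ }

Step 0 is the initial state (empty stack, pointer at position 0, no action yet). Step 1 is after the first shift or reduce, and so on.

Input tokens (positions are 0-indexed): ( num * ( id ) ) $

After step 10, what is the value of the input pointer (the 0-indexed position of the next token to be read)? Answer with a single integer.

Answer: 5

Derivation:
Step 1: shift (. Stack=[(] ptr=1 lookahead=num remaining=[num * ( id ) ) $]
Step 2: shift num. Stack=[( num] ptr=2 lookahead=* remaining=[* ( id ) ) $]
Step 3: reduce F->num. Stack=[( F] ptr=2 lookahead=* remaining=[* ( id ) ) $]
Step 4: reduce T->F. Stack=[( T] ptr=2 lookahead=* remaining=[* ( id ) ) $]
Step 5: shift *. Stack=[( T *] ptr=3 lookahead=( remaining=[( id ) ) $]
Step 6: shift (. Stack=[( T * (] ptr=4 lookahead=id remaining=[id ) ) $]
Step 7: shift id. Stack=[( T * ( id] ptr=5 lookahead=) remaining=[) ) $]
Step 8: reduce F->id. Stack=[( T * ( F] ptr=5 lookahead=) remaining=[) ) $]
Step 9: reduce T->F. Stack=[( T * ( T] ptr=5 lookahead=) remaining=[) ) $]
Step 10: reduce E->T. Stack=[( T * ( E] ptr=5 lookahead=) remaining=[) ) $]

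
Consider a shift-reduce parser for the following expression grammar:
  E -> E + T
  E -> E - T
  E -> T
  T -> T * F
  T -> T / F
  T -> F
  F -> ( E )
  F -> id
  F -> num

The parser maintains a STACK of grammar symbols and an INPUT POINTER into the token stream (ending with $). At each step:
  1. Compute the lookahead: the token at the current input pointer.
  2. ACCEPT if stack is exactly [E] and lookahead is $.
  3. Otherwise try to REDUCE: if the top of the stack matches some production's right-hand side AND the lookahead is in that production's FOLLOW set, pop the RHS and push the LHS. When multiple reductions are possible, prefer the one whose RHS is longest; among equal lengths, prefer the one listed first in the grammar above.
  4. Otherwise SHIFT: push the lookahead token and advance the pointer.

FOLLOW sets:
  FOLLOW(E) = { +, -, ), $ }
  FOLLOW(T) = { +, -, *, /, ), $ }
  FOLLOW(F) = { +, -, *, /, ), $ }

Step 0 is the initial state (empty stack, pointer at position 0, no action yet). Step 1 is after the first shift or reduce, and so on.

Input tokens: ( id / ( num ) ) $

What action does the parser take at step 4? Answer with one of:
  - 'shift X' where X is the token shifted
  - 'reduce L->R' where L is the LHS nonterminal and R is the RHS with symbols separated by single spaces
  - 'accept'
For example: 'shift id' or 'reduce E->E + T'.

Step 1: shift (. Stack=[(] ptr=1 lookahead=id remaining=[id / ( num ) ) $]
Step 2: shift id. Stack=[( id] ptr=2 lookahead=/ remaining=[/ ( num ) ) $]
Step 3: reduce F->id. Stack=[( F] ptr=2 lookahead=/ remaining=[/ ( num ) ) $]
Step 4: reduce T->F. Stack=[( T] ptr=2 lookahead=/ remaining=[/ ( num ) ) $]

Answer: reduce T->F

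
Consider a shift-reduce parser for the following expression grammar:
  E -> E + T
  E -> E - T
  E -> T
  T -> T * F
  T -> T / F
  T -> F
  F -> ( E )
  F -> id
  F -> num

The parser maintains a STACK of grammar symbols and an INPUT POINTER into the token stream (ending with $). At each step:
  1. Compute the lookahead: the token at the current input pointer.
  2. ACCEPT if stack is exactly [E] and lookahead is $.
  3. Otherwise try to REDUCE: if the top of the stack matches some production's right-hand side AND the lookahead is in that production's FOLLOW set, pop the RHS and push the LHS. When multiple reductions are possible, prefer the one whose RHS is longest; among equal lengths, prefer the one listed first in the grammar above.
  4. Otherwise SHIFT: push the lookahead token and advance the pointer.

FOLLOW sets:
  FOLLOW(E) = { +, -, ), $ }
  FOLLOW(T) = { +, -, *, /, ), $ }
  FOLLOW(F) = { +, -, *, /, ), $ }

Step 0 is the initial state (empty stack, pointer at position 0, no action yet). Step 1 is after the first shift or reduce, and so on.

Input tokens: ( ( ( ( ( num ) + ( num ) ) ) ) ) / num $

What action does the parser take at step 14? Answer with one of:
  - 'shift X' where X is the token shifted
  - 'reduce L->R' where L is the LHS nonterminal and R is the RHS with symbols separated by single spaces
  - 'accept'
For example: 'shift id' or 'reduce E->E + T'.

Answer: shift +

Derivation:
Step 1: shift (. Stack=[(] ptr=1 lookahead=( remaining=[( ( ( ( num ) + ( num ) ) ) ) ) / num $]
Step 2: shift (. Stack=[( (] ptr=2 lookahead=( remaining=[( ( ( num ) + ( num ) ) ) ) ) / num $]
Step 3: shift (. Stack=[( ( (] ptr=3 lookahead=( remaining=[( ( num ) + ( num ) ) ) ) ) / num $]
Step 4: shift (. Stack=[( ( ( (] ptr=4 lookahead=( remaining=[( num ) + ( num ) ) ) ) ) / num $]
Step 5: shift (. Stack=[( ( ( ( (] ptr=5 lookahead=num remaining=[num ) + ( num ) ) ) ) ) / num $]
Step 6: shift num. Stack=[( ( ( ( ( num] ptr=6 lookahead=) remaining=[) + ( num ) ) ) ) ) / num $]
Step 7: reduce F->num. Stack=[( ( ( ( ( F] ptr=6 lookahead=) remaining=[) + ( num ) ) ) ) ) / num $]
Step 8: reduce T->F. Stack=[( ( ( ( ( T] ptr=6 lookahead=) remaining=[) + ( num ) ) ) ) ) / num $]
Step 9: reduce E->T. Stack=[( ( ( ( ( E] ptr=6 lookahead=) remaining=[) + ( num ) ) ) ) ) / num $]
Step 10: shift ). Stack=[( ( ( ( ( E )] ptr=7 lookahead=+ remaining=[+ ( num ) ) ) ) ) / num $]
Step 11: reduce F->( E ). Stack=[( ( ( ( F] ptr=7 lookahead=+ remaining=[+ ( num ) ) ) ) ) / num $]
Step 12: reduce T->F. Stack=[( ( ( ( T] ptr=7 lookahead=+ remaining=[+ ( num ) ) ) ) ) / num $]
Step 13: reduce E->T. Stack=[( ( ( ( E] ptr=7 lookahead=+ remaining=[+ ( num ) ) ) ) ) / num $]
Step 14: shift +. Stack=[( ( ( ( E +] ptr=8 lookahead=( remaining=[( num ) ) ) ) ) / num $]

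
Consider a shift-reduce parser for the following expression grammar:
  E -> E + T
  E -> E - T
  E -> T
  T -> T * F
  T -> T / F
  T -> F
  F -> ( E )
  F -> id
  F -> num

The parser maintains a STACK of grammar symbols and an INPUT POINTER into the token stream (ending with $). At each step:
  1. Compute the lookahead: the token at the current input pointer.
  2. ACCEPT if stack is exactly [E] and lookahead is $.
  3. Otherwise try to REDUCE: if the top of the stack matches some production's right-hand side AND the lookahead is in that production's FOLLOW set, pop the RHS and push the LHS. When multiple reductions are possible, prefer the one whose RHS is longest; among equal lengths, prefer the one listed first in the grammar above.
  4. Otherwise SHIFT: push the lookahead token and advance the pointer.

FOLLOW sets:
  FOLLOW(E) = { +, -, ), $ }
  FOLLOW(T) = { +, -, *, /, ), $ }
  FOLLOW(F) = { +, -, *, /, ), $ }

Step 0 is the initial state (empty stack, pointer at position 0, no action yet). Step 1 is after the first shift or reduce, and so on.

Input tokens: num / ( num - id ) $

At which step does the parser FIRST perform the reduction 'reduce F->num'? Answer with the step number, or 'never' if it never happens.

Step 1: shift num. Stack=[num] ptr=1 lookahead=/ remaining=[/ ( num - id ) $]
Step 2: reduce F->num. Stack=[F] ptr=1 lookahead=/ remaining=[/ ( num - id ) $]

Answer: 2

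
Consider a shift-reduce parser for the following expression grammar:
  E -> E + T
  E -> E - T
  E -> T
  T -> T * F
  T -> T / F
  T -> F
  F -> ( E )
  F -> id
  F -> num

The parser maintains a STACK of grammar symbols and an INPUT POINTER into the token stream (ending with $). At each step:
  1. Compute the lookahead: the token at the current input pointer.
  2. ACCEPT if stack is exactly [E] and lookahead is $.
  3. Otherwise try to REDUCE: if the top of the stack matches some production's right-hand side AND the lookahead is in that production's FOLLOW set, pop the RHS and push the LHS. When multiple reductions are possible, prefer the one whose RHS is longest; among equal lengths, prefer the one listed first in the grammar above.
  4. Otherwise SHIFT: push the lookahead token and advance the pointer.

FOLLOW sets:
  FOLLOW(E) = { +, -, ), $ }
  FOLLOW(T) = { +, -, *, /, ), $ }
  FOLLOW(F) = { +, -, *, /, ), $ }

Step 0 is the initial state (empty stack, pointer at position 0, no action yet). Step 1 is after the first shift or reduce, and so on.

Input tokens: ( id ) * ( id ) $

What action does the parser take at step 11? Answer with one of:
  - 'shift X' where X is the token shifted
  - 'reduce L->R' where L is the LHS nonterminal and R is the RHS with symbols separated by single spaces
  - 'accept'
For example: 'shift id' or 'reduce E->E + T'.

Step 1: shift (. Stack=[(] ptr=1 lookahead=id remaining=[id ) * ( id ) $]
Step 2: shift id. Stack=[( id] ptr=2 lookahead=) remaining=[) * ( id ) $]
Step 3: reduce F->id. Stack=[( F] ptr=2 lookahead=) remaining=[) * ( id ) $]
Step 4: reduce T->F. Stack=[( T] ptr=2 lookahead=) remaining=[) * ( id ) $]
Step 5: reduce E->T. Stack=[( E] ptr=2 lookahead=) remaining=[) * ( id ) $]
Step 6: shift ). Stack=[( E )] ptr=3 lookahead=* remaining=[* ( id ) $]
Step 7: reduce F->( E ). Stack=[F] ptr=3 lookahead=* remaining=[* ( id ) $]
Step 8: reduce T->F. Stack=[T] ptr=3 lookahead=* remaining=[* ( id ) $]
Step 9: shift *. Stack=[T *] ptr=4 lookahead=( remaining=[( id ) $]
Step 10: shift (. Stack=[T * (] ptr=5 lookahead=id remaining=[id ) $]
Step 11: shift id. Stack=[T * ( id] ptr=6 lookahead=) remaining=[) $]

Answer: shift id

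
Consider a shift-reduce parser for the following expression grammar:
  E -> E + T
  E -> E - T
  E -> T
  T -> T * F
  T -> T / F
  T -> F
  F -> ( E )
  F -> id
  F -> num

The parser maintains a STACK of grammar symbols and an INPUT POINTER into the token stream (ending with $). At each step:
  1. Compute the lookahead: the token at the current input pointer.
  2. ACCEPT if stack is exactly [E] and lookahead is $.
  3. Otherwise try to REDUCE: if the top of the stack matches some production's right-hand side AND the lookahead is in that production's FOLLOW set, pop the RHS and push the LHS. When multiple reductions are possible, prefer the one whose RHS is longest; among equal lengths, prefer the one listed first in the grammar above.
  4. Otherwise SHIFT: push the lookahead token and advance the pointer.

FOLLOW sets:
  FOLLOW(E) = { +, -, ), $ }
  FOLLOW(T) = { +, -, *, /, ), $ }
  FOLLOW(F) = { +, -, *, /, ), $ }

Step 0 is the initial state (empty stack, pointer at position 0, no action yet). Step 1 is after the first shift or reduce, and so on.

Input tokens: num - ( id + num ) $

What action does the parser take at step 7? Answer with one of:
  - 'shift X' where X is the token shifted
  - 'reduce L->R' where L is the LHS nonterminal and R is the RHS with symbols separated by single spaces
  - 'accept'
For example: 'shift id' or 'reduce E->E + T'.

Answer: shift id

Derivation:
Step 1: shift num. Stack=[num] ptr=1 lookahead=- remaining=[- ( id + num ) $]
Step 2: reduce F->num. Stack=[F] ptr=1 lookahead=- remaining=[- ( id + num ) $]
Step 3: reduce T->F. Stack=[T] ptr=1 lookahead=- remaining=[- ( id + num ) $]
Step 4: reduce E->T. Stack=[E] ptr=1 lookahead=- remaining=[- ( id + num ) $]
Step 5: shift -. Stack=[E -] ptr=2 lookahead=( remaining=[( id + num ) $]
Step 6: shift (. Stack=[E - (] ptr=3 lookahead=id remaining=[id + num ) $]
Step 7: shift id. Stack=[E - ( id] ptr=4 lookahead=+ remaining=[+ num ) $]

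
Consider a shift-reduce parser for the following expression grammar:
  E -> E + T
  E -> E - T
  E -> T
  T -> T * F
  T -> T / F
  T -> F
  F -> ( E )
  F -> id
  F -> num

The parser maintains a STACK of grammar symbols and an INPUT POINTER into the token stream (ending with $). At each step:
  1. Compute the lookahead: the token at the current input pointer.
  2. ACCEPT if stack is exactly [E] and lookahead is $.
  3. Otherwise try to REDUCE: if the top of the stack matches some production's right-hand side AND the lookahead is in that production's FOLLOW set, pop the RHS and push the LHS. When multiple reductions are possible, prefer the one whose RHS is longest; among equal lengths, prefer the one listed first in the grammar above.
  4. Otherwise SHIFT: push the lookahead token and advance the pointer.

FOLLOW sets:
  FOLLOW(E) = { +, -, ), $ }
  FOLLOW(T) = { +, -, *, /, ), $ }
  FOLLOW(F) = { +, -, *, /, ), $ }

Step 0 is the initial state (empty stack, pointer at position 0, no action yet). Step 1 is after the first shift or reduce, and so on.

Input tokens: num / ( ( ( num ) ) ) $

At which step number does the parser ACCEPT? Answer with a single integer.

Step 1: shift num. Stack=[num] ptr=1 lookahead=/ remaining=[/ ( ( ( num ) ) ) $]
Step 2: reduce F->num. Stack=[F] ptr=1 lookahead=/ remaining=[/ ( ( ( num ) ) ) $]
Step 3: reduce T->F. Stack=[T] ptr=1 lookahead=/ remaining=[/ ( ( ( num ) ) ) $]
Step 4: shift /. Stack=[T /] ptr=2 lookahead=( remaining=[( ( ( num ) ) ) $]
Step 5: shift (. Stack=[T / (] ptr=3 lookahead=( remaining=[( ( num ) ) ) $]
Step 6: shift (. Stack=[T / ( (] ptr=4 lookahead=( remaining=[( num ) ) ) $]
Step 7: shift (. Stack=[T / ( ( (] ptr=5 lookahead=num remaining=[num ) ) ) $]
Step 8: shift num. Stack=[T / ( ( ( num] ptr=6 lookahead=) remaining=[) ) ) $]
Step 9: reduce F->num. Stack=[T / ( ( ( F] ptr=6 lookahead=) remaining=[) ) ) $]
Step 10: reduce T->F. Stack=[T / ( ( ( T] ptr=6 lookahead=) remaining=[) ) ) $]
Step 11: reduce E->T. Stack=[T / ( ( ( E] ptr=6 lookahead=) remaining=[) ) ) $]
Step 12: shift ). Stack=[T / ( ( ( E )] ptr=7 lookahead=) remaining=[) ) $]
Step 13: reduce F->( E ). Stack=[T / ( ( F] ptr=7 lookahead=) remaining=[) ) $]
Step 14: reduce T->F. Stack=[T / ( ( T] ptr=7 lookahead=) remaining=[) ) $]
Step 15: reduce E->T. Stack=[T / ( ( E] ptr=7 lookahead=) remaining=[) ) $]
Step 16: shift ). Stack=[T / ( ( E )] ptr=8 lookahead=) remaining=[) $]
Step 17: reduce F->( E ). Stack=[T / ( F] ptr=8 lookahead=) remaining=[) $]
Step 18: reduce T->F. Stack=[T / ( T] ptr=8 lookahead=) remaining=[) $]
Step 19: reduce E->T. Stack=[T / ( E] ptr=8 lookahead=) remaining=[) $]
Step 20: shift ). Stack=[T / ( E )] ptr=9 lookahead=$ remaining=[$]
Step 21: reduce F->( E ). Stack=[T / F] ptr=9 lookahead=$ remaining=[$]
Step 22: reduce T->T / F. Stack=[T] ptr=9 lookahead=$ remaining=[$]
Step 23: reduce E->T. Stack=[E] ptr=9 lookahead=$ remaining=[$]
Step 24: accept. Stack=[E] ptr=9 lookahead=$ remaining=[$]

Answer: 24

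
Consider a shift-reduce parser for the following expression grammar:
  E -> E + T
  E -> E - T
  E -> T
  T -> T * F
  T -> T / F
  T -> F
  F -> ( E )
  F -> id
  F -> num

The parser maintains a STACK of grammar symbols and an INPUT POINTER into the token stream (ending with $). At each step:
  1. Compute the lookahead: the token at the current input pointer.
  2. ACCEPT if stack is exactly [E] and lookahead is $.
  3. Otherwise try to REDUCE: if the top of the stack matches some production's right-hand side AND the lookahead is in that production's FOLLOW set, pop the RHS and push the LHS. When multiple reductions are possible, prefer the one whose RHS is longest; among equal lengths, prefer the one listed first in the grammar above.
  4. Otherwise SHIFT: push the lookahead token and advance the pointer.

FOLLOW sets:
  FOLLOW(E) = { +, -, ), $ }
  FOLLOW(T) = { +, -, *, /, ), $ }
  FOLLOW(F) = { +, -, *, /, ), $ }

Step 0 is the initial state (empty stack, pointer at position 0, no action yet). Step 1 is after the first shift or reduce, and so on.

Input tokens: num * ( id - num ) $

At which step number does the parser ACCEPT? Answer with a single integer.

Answer: 19

Derivation:
Step 1: shift num. Stack=[num] ptr=1 lookahead=* remaining=[* ( id - num ) $]
Step 2: reduce F->num. Stack=[F] ptr=1 lookahead=* remaining=[* ( id - num ) $]
Step 3: reduce T->F. Stack=[T] ptr=1 lookahead=* remaining=[* ( id - num ) $]
Step 4: shift *. Stack=[T *] ptr=2 lookahead=( remaining=[( id - num ) $]
Step 5: shift (. Stack=[T * (] ptr=3 lookahead=id remaining=[id - num ) $]
Step 6: shift id. Stack=[T * ( id] ptr=4 lookahead=- remaining=[- num ) $]
Step 7: reduce F->id. Stack=[T * ( F] ptr=4 lookahead=- remaining=[- num ) $]
Step 8: reduce T->F. Stack=[T * ( T] ptr=4 lookahead=- remaining=[- num ) $]
Step 9: reduce E->T. Stack=[T * ( E] ptr=4 lookahead=- remaining=[- num ) $]
Step 10: shift -. Stack=[T * ( E -] ptr=5 lookahead=num remaining=[num ) $]
Step 11: shift num. Stack=[T * ( E - num] ptr=6 lookahead=) remaining=[) $]
Step 12: reduce F->num. Stack=[T * ( E - F] ptr=6 lookahead=) remaining=[) $]
Step 13: reduce T->F. Stack=[T * ( E - T] ptr=6 lookahead=) remaining=[) $]
Step 14: reduce E->E - T. Stack=[T * ( E] ptr=6 lookahead=) remaining=[) $]
Step 15: shift ). Stack=[T * ( E )] ptr=7 lookahead=$ remaining=[$]
Step 16: reduce F->( E ). Stack=[T * F] ptr=7 lookahead=$ remaining=[$]
Step 17: reduce T->T * F. Stack=[T] ptr=7 lookahead=$ remaining=[$]
Step 18: reduce E->T. Stack=[E] ptr=7 lookahead=$ remaining=[$]
Step 19: accept. Stack=[E] ptr=7 lookahead=$ remaining=[$]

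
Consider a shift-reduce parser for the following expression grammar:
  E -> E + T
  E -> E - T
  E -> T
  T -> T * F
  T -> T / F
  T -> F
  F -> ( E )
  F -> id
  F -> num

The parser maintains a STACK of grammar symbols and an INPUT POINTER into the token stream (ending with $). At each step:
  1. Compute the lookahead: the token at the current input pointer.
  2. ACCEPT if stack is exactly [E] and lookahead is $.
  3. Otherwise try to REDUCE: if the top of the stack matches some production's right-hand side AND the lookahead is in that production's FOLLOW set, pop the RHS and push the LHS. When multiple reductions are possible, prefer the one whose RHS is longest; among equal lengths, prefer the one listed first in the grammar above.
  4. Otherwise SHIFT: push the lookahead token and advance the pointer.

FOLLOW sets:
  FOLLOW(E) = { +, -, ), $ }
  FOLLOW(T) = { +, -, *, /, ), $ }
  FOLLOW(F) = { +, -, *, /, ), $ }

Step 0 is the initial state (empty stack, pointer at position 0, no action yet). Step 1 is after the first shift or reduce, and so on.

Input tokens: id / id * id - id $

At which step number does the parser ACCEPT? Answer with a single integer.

Step 1: shift id. Stack=[id] ptr=1 lookahead=/ remaining=[/ id * id - id $]
Step 2: reduce F->id. Stack=[F] ptr=1 lookahead=/ remaining=[/ id * id - id $]
Step 3: reduce T->F. Stack=[T] ptr=1 lookahead=/ remaining=[/ id * id - id $]
Step 4: shift /. Stack=[T /] ptr=2 lookahead=id remaining=[id * id - id $]
Step 5: shift id. Stack=[T / id] ptr=3 lookahead=* remaining=[* id - id $]
Step 6: reduce F->id. Stack=[T / F] ptr=3 lookahead=* remaining=[* id - id $]
Step 7: reduce T->T / F. Stack=[T] ptr=3 lookahead=* remaining=[* id - id $]
Step 8: shift *. Stack=[T *] ptr=4 lookahead=id remaining=[id - id $]
Step 9: shift id. Stack=[T * id] ptr=5 lookahead=- remaining=[- id $]
Step 10: reduce F->id. Stack=[T * F] ptr=5 lookahead=- remaining=[- id $]
Step 11: reduce T->T * F. Stack=[T] ptr=5 lookahead=- remaining=[- id $]
Step 12: reduce E->T. Stack=[E] ptr=5 lookahead=- remaining=[- id $]
Step 13: shift -. Stack=[E -] ptr=6 lookahead=id remaining=[id $]
Step 14: shift id. Stack=[E - id] ptr=7 lookahead=$ remaining=[$]
Step 15: reduce F->id. Stack=[E - F] ptr=7 lookahead=$ remaining=[$]
Step 16: reduce T->F. Stack=[E - T] ptr=7 lookahead=$ remaining=[$]
Step 17: reduce E->E - T. Stack=[E] ptr=7 lookahead=$ remaining=[$]
Step 18: accept. Stack=[E] ptr=7 lookahead=$ remaining=[$]

Answer: 18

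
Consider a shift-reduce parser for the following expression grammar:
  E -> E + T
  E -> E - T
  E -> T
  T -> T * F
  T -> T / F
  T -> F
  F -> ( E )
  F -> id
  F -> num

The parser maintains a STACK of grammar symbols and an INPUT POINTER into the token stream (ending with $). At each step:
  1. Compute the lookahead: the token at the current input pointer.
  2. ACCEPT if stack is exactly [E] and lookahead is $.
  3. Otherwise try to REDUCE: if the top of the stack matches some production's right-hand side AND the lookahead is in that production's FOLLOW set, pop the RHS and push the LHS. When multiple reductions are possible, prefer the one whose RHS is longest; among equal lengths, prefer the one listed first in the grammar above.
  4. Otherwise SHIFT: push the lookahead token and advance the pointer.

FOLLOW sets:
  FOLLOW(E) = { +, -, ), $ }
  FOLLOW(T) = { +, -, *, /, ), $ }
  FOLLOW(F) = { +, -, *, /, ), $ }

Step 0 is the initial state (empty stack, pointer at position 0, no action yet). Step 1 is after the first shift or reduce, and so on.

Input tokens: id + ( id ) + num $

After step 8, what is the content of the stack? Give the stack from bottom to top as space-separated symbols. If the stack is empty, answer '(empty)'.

Answer: E + ( F

Derivation:
Step 1: shift id. Stack=[id] ptr=1 lookahead=+ remaining=[+ ( id ) + num $]
Step 2: reduce F->id. Stack=[F] ptr=1 lookahead=+ remaining=[+ ( id ) + num $]
Step 3: reduce T->F. Stack=[T] ptr=1 lookahead=+ remaining=[+ ( id ) + num $]
Step 4: reduce E->T. Stack=[E] ptr=1 lookahead=+ remaining=[+ ( id ) + num $]
Step 5: shift +. Stack=[E +] ptr=2 lookahead=( remaining=[( id ) + num $]
Step 6: shift (. Stack=[E + (] ptr=3 lookahead=id remaining=[id ) + num $]
Step 7: shift id. Stack=[E + ( id] ptr=4 lookahead=) remaining=[) + num $]
Step 8: reduce F->id. Stack=[E + ( F] ptr=4 lookahead=) remaining=[) + num $]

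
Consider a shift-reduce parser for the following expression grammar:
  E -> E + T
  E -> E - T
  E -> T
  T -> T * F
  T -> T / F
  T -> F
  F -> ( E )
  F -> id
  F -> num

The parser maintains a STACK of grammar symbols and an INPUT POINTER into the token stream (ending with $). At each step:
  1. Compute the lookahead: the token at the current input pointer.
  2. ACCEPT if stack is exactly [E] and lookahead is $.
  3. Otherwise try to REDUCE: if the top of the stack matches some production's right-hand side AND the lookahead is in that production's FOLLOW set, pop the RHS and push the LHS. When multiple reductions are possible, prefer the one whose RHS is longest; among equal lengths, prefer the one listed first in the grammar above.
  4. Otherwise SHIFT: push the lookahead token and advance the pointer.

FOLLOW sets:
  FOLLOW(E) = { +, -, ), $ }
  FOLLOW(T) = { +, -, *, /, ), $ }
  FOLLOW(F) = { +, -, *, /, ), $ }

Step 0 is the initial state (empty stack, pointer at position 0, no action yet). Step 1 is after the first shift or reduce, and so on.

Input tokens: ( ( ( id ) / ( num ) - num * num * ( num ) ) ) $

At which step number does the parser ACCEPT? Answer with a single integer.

Step 1: shift (. Stack=[(] ptr=1 lookahead=( remaining=[( ( id ) / ( num ) - num * num * ( num ) ) ) $]
Step 2: shift (. Stack=[( (] ptr=2 lookahead=( remaining=[( id ) / ( num ) - num * num * ( num ) ) ) $]
Step 3: shift (. Stack=[( ( (] ptr=3 lookahead=id remaining=[id ) / ( num ) - num * num * ( num ) ) ) $]
Step 4: shift id. Stack=[( ( ( id] ptr=4 lookahead=) remaining=[) / ( num ) - num * num * ( num ) ) ) $]
Step 5: reduce F->id. Stack=[( ( ( F] ptr=4 lookahead=) remaining=[) / ( num ) - num * num * ( num ) ) ) $]
Step 6: reduce T->F. Stack=[( ( ( T] ptr=4 lookahead=) remaining=[) / ( num ) - num * num * ( num ) ) ) $]
Step 7: reduce E->T. Stack=[( ( ( E] ptr=4 lookahead=) remaining=[) / ( num ) - num * num * ( num ) ) ) $]
Step 8: shift ). Stack=[( ( ( E )] ptr=5 lookahead=/ remaining=[/ ( num ) - num * num * ( num ) ) ) $]
Step 9: reduce F->( E ). Stack=[( ( F] ptr=5 lookahead=/ remaining=[/ ( num ) - num * num * ( num ) ) ) $]
Step 10: reduce T->F. Stack=[( ( T] ptr=5 lookahead=/ remaining=[/ ( num ) - num * num * ( num ) ) ) $]
Step 11: shift /. Stack=[( ( T /] ptr=6 lookahead=( remaining=[( num ) - num * num * ( num ) ) ) $]
Step 12: shift (. Stack=[( ( T / (] ptr=7 lookahead=num remaining=[num ) - num * num * ( num ) ) ) $]
Step 13: shift num. Stack=[( ( T / ( num] ptr=8 lookahead=) remaining=[) - num * num * ( num ) ) ) $]
Step 14: reduce F->num. Stack=[( ( T / ( F] ptr=8 lookahead=) remaining=[) - num * num * ( num ) ) ) $]
Step 15: reduce T->F. Stack=[( ( T / ( T] ptr=8 lookahead=) remaining=[) - num * num * ( num ) ) ) $]
Step 16: reduce E->T. Stack=[( ( T / ( E] ptr=8 lookahead=) remaining=[) - num * num * ( num ) ) ) $]
Step 17: shift ). Stack=[( ( T / ( E )] ptr=9 lookahead=- remaining=[- num * num * ( num ) ) ) $]
Step 18: reduce F->( E ). Stack=[( ( T / F] ptr=9 lookahead=- remaining=[- num * num * ( num ) ) ) $]
Step 19: reduce T->T / F. Stack=[( ( T] ptr=9 lookahead=- remaining=[- num * num * ( num ) ) ) $]
Step 20: reduce E->T. Stack=[( ( E] ptr=9 lookahead=- remaining=[- num * num * ( num ) ) ) $]
Step 21: shift -. Stack=[( ( E -] ptr=10 lookahead=num remaining=[num * num * ( num ) ) ) $]
Step 22: shift num. Stack=[( ( E - num] ptr=11 lookahead=* remaining=[* num * ( num ) ) ) $]
Step 23: reduce F->num. Stack=[( ( E - F] ptr=11 lookahead=* remaining=[* num * ( num ) ) ) $]
Step 24: reduce T->F. Stack=[( ( E - T] ptr=11 lookahead=* remaining=[* num * ( num ) ) ) $]
Step 25: shift *. Stack=[( ( E - T *] ptr=12 lookahead=num remaining=[num * ( num ) ) ) $]
Step 26: shift num. Stack=[( ( E - T * num] ptr=13 lookahead=* remaining=[* ( num ) ) ) $]
Step 27: reduce F->num. Stack=[( ( E - T * F] ptr=13 lookahead=* remaining=[* ( num ) ) ) $]
Step 28: reduce T->T * F. Stack=[( ( E - T] ptr=13 lookahead=* remaining=[* ( num ) ) ) $]
Step 29: shift *. Stack=[( ( E - T *] ptr=14 lookahead=( remaining=[( num ) ) ) $]
Step 30: shift (. Stack=[( ( E - T * (] ptr=15 lookahead=num remaining=[num ) ) ) $]
Step 31: shift num. Stack=[( ( E - T * ( num] ptr=16 lookahead=) remaining=[) ) ) $]
Step 32: reduce F->num. Stack=[( ( E - T * ( F] ptr=16 lookahead=) remaining=[) ) ) $]
Step 33: reduce T->F. Stack=[( ( E - T * ( T] ptr=16 lookahead=) remaining=[) ) ) $]
Step 34: reduce E->T. Stack=[( ( E - T * ( E] ptr=16 lookahead=) remaining=[) ) ) $]
Step 35: shift ). Stack=[( ( E - T * ( E )] ptr=17 lookahead=) remaining=[) ) $]
Step 36: reduce F->( E ). Stack=[( ( E - T * F] ptr=17 lookahead=) remaining=[) ) $]
Step 37: reduce T->T * F. Stack=[( ( E - T] ptr=17 lookahead=) remaining=[) ) $]
Step 38: reduce E->E - T. Stack=[( ( E] ptr=17 lookahead=) remaining=[) ) $]
Step 39: shift ). Stack=[( ( E )] ptr=18 lookahead=) remaining=[) $]
Step 40: reduce F->( E ). Stack=[( F] ptr=18 lookahead=) remaining=[) $]
Step 41: reduce T->F. Stack=[( T] ptr=18 lookahead=) remaining=[) $]
Step 42: reduce E->T. Stack=[( E] ptr=18 lookahead=) remaining=[) $]
Step 43: shift ). Stack=[( E )] ptr=19 lookahead=$ remaining=[$]
Step 44: reduce F->( E ). Stack=[F] ptr=19 lookahead=$ remaining=[$]
Step 45: reduce T->F. Stack=[T] ptr=19 lookahead=$ remaining=[$]
Step 46: reduce E->T. Stack=[E] ptr=19 lookahead=$ remaining=[$]
Step 47: accept. Stack=[E] ptr=19 lookahead=$ remaining=[$]

Answer: 47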